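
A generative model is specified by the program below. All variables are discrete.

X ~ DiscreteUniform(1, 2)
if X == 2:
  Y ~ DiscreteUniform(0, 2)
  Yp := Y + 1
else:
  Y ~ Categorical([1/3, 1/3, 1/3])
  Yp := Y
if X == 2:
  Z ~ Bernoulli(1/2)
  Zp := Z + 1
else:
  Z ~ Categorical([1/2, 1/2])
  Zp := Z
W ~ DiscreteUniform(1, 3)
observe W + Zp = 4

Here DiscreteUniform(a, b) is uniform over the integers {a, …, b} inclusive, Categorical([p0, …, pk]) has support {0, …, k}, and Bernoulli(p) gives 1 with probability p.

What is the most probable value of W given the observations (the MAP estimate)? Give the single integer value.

Enumerate traces; 9 have nonzero weight after conditioning:
  (X=1, Y=0, Z=1, W=3) weight 1/36
  (X=1, Y=1, Z=1, W=3) weight 1/36
  (X=1, Y=2, Z=1, W=3) weight 1/36
  (X=2, Y=0, Z=0, W=3) weight 1/36
  (X=2, Y=0, Z=1, W=2) weight 1/36
  (X=2, Y=1, Z=0, W=3) weight 1/36
  (X=2, Y=1, Z=1, W=2) weight 1/36
  (X=2, Y=2, Z=0, W=3) weight 1/36
  … 1 more
Group by W:
  weight(W=2) = 1/12
  weight(W=3) = 1/6
Total weight = 1/12 + 1/6 = 1/4
P(W=2 | obs) = 1/12 / 1/4 = 1/3
P(W=3 | obs) = 1/6 / 1/4 = 2/3
argmax = 3

argmax_v P(W = v | obs) = 3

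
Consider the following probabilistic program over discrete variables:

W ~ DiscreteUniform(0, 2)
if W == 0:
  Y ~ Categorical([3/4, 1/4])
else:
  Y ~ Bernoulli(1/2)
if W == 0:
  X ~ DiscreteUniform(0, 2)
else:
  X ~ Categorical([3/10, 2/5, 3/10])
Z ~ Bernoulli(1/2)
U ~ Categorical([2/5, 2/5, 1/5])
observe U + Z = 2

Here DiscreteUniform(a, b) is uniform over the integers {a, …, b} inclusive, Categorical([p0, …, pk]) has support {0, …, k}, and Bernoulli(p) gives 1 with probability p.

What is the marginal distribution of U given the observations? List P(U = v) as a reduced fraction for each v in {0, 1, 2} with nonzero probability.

Enumerate traces; 36 have nonzero weight after conditioning:
  (W=0, Y=0, X=0, Z=0, U=2) weight 1/120
  (W=0, Y=0, X=0, Z=1, U=1) weight 1/60
  (W=0, Y=0, X=1, Z=0, U=2) weight 1/120
  (W=0, Y=0, X=1, Z=1, U=1) weight 1/60
  (W=0, Y=0, X=2, Z=0, U=2) weight 1/120
  (W=0, Y=0, X=2, Z=1, U=1) weight 1/60
  (W=0, Y=1, X=0, Z=0, U=2) weight 1/360
  (W=0, Y=1, X=0, Z=1, U=1) weight 1/180
  … 28 more
Group by U:
  weight(U=1) = 1/5
  weight(U=2) = 1/10
Total weight = 1/5 + 1/10 = 3/10
P(U=1 | obs) = 1/5 / 3/10 = 2/3
P(U=2 | obs) = 1/10 / 3/10 = 1/3

P(U=1) = 2/3, P(U=2) = 1/3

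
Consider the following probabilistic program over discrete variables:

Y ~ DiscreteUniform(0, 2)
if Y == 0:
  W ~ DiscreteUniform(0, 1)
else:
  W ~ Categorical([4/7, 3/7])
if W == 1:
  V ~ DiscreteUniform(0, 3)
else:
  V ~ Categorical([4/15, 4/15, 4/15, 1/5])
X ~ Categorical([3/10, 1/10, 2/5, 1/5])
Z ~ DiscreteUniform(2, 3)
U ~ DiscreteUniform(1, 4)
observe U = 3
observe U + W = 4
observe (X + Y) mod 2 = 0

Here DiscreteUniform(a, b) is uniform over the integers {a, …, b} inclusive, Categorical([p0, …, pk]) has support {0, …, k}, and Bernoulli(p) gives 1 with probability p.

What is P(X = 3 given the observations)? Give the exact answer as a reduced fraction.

Enumerate traces; 48 have nonzero weight after conditioning:
  (Y=0, W=1, V=0, X=0, Z=2, U=3) weight 1/640
  (Y=0, W=1, V=0, X=0, Z=3, U=3) weight 1/640
  (Y=0, W=1, V=0, X=2, Z=2, U=3) weight 1/480
  (Y=0, W=1, V=0, X=2, Z=3, U=3) weight 1/480
  (Y=0, W=1, V=1, X=0, Z=2, U=3) weight 1/640
  (Y=0, W=1, V=1, X=0, Z=3, U=3) weight 1/640
  (Y=0, W=1, V=1, X=2, Z=2, U=3) weight 1/480
  (Y=0, W=1, V=1, X=2, Z=3, U=3) weight 1/480
  (Y=1, W=1, V=0, X=1, Z=2, U=3) weight 1/2240
  (Y=1, W=1, V=0, X=3, Z=2, U=3) weight 1/1120
  … 38 more
Group by X:
  weight(X=0) = 13/560
  weight(X=1) = 1/280
  weight(X=2) = 13/420
  weight(X=3) = 1/140
Total weight = 13/560 + 1/280 + 13/420 + 1/140 = 109/1680
P(X=0 | obs) = 13/560 / 109/1680 = 39/109
P(X=1 | obs) = 1/280 / 109/1680 = 6/109
P(X=2 | obs) = 13/420 / 109/1680 = 52/109
P(X=3 | obs) = 1/140 / 109/1680 = 12/109

P(X = 3 | obs) = 12/109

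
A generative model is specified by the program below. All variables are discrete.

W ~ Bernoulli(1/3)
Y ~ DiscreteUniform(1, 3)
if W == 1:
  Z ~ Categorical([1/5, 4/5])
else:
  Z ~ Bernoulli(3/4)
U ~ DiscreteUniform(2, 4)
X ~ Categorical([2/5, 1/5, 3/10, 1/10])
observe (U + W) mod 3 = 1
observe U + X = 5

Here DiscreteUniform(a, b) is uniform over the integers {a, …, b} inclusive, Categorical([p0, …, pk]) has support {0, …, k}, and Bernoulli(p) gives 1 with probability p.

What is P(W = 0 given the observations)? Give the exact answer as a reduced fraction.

P(W = 0 | obs) = 4/7

Enumerate traces; 12 have nonzero weight after conditioning:
  (W=0, Y=1, Z=0, U=4, X=1) weight 1/270
  (W=0, Y=1, Z=1, U=4, X=1) weight 1/90
  (W=0, Y=2, Z=0, U=4, X=1) weight 1/270
  (W=0, Y=2, Z=1, U=4, X=1) weight 1/90
  (W=0, Y=3, Z=0, U=4, X=1) weight 1/270
  (W=0, Y=3, Z=1, U=4, X=1) weight 1/90
  (W=1, Y=1, Z=0, U=3, X=2) weight 1/450
  (W=1, Y=1, Z=1, U=3, X=2) weight 2/225
  … 4 more
Group by W:
  weight(W=0) = 2/45
  weight(W=1) = 1/30
Total weight = 2/45 + 1/30 = 7/90
P(W=0 | obs) = 2/45 / 7/90 = 4/7
P(W=1 | obs) = 1/30 / 7/90 = 3/7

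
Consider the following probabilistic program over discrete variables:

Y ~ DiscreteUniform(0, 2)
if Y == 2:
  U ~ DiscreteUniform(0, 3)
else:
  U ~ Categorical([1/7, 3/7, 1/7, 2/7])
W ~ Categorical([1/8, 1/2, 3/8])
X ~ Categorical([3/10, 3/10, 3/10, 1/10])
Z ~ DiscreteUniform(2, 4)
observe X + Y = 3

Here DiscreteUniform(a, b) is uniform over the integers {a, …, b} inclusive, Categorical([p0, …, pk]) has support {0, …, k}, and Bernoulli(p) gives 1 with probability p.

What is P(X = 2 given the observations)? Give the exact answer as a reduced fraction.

Enumerate traces; 108 have nonzero weight after conditioning:
  (Y=0, U=0, W=0, X=3, Z=2) weight 1/5040
  (Y=0, U=0, W=0, X=3, Z=3) weight 1/5040
  (Y=0, U=0, W=0, X=3, Z=4) weight 1/5040
  (Y=0, U=0, W=1, X=3, Z=2) weight 1/1260
  (Y=0, U=0, W=1, X=3, Z=3) weight 1/1260
  (Y=0, U=0, W=1, X=3, Z=4) weight 1/1260
  (Y=0, U=0, W=2, X=3, Z=2) weight 1/1680
  (Y=0, U=0, W=2, X=3, Z=3) weight 1/1680
  (Y=1, U=0, W=0, X=2, Z=2) weight 1/1680
  (Y=2, U=0, W=0, X=1, Z=2) weight 1/960
  … 98 more
Group by X:
  weight(X=1) = 1/10
  weight(X=2) = 1/10
  weight(X=3) = 1/30
Total weight = 1/10 + 1/10 + 1/30 = 7/30
P(X=1 | obs) = 1/10 / 7/30 = 3/7
P(X=2 | obs) = 1/10 / 7/30 = 3/7
P(X=3 | obs) = 1/30 / 7/30 = 1/7

P(X = 2 | obs) = 3/7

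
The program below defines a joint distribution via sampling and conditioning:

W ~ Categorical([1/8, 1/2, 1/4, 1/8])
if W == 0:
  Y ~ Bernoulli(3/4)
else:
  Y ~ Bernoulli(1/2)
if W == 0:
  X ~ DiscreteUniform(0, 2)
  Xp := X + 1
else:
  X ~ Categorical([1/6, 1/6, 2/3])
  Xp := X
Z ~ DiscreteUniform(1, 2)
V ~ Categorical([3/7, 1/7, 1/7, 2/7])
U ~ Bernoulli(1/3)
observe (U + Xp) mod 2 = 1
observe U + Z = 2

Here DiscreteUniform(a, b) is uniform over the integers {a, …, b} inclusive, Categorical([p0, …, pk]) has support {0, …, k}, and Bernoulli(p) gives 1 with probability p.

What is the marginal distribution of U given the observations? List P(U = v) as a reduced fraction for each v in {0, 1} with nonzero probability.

Enumerate traces; 96 have nonzero weight after conditioning:
  (W=0, Y=0, X=0, Z=2, V=0, U=0) weight 1/672
  (W=0, Y=0, X=0, Z=2, V=1, U=0) weight 1/2016
  (W=0, Y=0, X=0, Z=2, V=2, U=0) weight 1/2016
  (W=0, Y=0, X=0, Z=2, V=3, U=0) weight 1/1008
  (W=0, Y=0, X=1, Z=1, V=0, U=1) weight 1/1344
  (W=0, Y=0, X=1, Z=1, V=1, U=1) weight 1/4032
  (W=0, Y=0, X=1, Z=1, V=2, U=1) weight 1/4032
  (W=0, Y=0, X=1, Z=1, V=3, U=1) weight 1/2016
  … 88 more
Group by U:
  weight(U=0) = 11/144
  weight(U=1) = 37/288
Total weight = 11/144 + 37/288 = 59/288
P(U=0 | obs) = 11/144 / 59/288 = 22/59
P(U=1 | obs) = 37/288 / 59/288 = 37/59

P(U=0) = 22/59, P(U=1) = 37/59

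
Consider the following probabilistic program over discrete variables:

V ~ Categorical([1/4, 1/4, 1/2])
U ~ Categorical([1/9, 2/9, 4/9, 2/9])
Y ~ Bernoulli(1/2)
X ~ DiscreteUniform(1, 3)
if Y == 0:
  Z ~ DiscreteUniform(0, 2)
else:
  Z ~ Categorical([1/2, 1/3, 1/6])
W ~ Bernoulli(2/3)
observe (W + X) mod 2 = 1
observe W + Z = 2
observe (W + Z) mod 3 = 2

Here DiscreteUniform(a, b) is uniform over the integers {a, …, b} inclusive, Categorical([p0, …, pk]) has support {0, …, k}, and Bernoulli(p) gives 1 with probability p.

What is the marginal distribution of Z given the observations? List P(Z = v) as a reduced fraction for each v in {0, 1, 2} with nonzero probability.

Enumerate traces; 72 have nonzero weight after conditioning:
  (V=0, U=0, Y=0, X=1, Z=2, W=0) weight 1/1944
  (V=0, U=0, Y=0, X=2, Z=1, W=1) weight 1/972
  (V=0, U=0, Y=0, X=3, Z=2, W=0) weight 1/1944
  (V=0, U=0, Y=1, X=1, Z=2, W=0) weight 1/3888
  (V=0, U=0, Y=1, X=2, Z=1, W=1) weight 1/972
  (V=0, U=0, Y=1, X=3, Z=2, W=0) weight 1/3888
  (V=0, U=1, Y=0, X=1, Z=2, W=0) weight 1/972
  (V=0, U=1, Y=0, X=2, Z=1, W=1) weight 1/486
  … 64 more
Group by Z:
  weight(Z=1) = 2/27
  weight(Z=2) = 1/18
Total weight = 2/27 + 1/18 = 7/54
P(Z=1 | obs) = 2/27 / 7/54 = 4/7
P(Z=2 | obs) = 1/18 / 7/54 = 3/7

P(Z=1) = 4/7, P(Z=2) = 3/7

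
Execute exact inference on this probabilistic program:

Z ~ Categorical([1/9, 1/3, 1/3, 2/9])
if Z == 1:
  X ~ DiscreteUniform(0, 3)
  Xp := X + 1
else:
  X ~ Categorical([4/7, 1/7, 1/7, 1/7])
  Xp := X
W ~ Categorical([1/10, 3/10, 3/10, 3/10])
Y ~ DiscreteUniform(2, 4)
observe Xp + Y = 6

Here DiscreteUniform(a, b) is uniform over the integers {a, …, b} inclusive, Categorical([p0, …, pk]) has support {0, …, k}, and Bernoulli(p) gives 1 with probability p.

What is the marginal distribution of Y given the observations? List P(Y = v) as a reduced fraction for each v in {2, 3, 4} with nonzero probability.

P(Y=2) = 7/37, P(Y=3) = 15/37, P(Y=4) = 15/37

Enumerate traces; 36 have nonzero weight after conditioning:
  (Z=0, X=2, W=0, Y=4) weight 1/1890
  (Z=0, X=2, W=1, Y=4) weight 1/630
  (Z=0, X=2, W=2, Y=4) weight 1/630
  (Z=0, X=2, W=3, Y=4) weight 1/630
  (Z=0, X=3, W=0, Y=3) weight 1/1890
  (Z=0, X=3, W=1, Y=3) weight 1/630
  (Z=0, X=3, W=2, Y=3) weight 1/630
  (Z=0, X=3, W=3, Y=3) weight 1/630
  (Z=1, X=3, W=0, Y=2) weight 1/360
  … 27 more
Group by Y:
  weight(Y=2) = 1/36
  weight(Y=3) = 5/84
  weight(Y=4) = 5/84
Total weight = 1/36 + 5/84 + 5/84 = 37/252
P(Y=2 | obs) = 1/36 / 37/252 = 7/37
P(Y=3 | obs) = 5/84 / 37/252 = 15/37
P(Y=4 | obs) = 5/84 / 37/252 = 15/37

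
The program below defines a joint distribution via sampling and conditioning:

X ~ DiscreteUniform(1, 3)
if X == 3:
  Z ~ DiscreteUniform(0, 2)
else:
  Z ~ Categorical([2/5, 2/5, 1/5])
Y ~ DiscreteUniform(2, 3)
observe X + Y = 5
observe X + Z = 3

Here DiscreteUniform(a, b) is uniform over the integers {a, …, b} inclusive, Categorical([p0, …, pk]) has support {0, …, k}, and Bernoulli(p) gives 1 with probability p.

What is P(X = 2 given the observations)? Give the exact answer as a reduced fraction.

Enumerate traces; 2 have nonzero weight after conditioning:
  (X=2, Z=1, Y=3) weight 1/15
  (X=3, Z=0, Y=2) weight 1/18
Group by X:
  weight(X=2) = 1/15
  weight(X=3) = 1/18
Total weight = 1/15 + 1/18 = 11/90
P(X=2 | obs) = 1/15 / 11/90 = 6/11
P(X=3 | obs) = 1/18 / 11/90 = 5/11

P(X = 2 | obs) = 6/11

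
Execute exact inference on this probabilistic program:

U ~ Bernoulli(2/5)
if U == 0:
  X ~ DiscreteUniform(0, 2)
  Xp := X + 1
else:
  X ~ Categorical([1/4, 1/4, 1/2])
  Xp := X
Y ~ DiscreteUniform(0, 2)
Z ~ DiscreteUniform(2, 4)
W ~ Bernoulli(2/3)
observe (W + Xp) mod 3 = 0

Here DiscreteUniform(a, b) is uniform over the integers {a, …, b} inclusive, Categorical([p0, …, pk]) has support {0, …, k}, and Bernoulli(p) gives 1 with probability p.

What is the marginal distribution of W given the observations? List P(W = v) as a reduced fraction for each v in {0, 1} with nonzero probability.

Enumerate traces; 36 have nonzero weight after conditioning:
  (U=0, X=1, Y=0, Z=2, W=1) weight 2/135
  (U=0, X=1, Y=0, Z=3, W=1) weight 2/135
  (U=0, X=1, Y=0, Z=4, W=1) weight 2/135
  (U=0, X=1, Y=1, Z=2, W=1) weight 2/135
  (U=0, X=1, Y=1, Z=3, W=1) weight 2/135
  (U=0, X=1, Y=1, Z=4, W=1) weight 2/135
  (U=0, X=1, Y=2, Z=2, W=1) weight 2/135
  (U=0, X=1, Y=2, Z=3, W=1) weight 2/135
  (U=0, X=2, Y=0, Z=2, W=0) weight 1/135
  … 27 more
Group by W:
  weight(W=0) = 1/10
  weight(W=1) = 4/15
Total weight = 1/10 + 4/15 = 11/30
P(W=0 | obs) = 1/10 / 11/30 = 3/11
P(W=1 | obs) = 4/15 / 11/30 = 8/11

P(W=0) = 3/11, P(W=1) = 8/11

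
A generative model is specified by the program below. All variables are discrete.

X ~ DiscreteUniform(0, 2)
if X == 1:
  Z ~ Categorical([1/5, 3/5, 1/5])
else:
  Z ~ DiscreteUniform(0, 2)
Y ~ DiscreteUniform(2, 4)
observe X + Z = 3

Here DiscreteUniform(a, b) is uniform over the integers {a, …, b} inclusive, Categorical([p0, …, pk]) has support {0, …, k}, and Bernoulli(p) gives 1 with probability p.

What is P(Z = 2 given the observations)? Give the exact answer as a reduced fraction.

P(Z = 2 | obs) = 3/8

Enumerate traces; 6 have nonzero weight after conditioning:
  (X=1, Z=2, Y=2) weight 1/45
  (X=1, Z=2, Y=3) weight 1/45
  (X=1, Z=2, Y=4) weight 1/45
  (X=2, Z=1, Y=2) weight 1/27
  (X=2, Z=1, Y=3) weight 1/27
  (X=2, Z=1, Y=4) weight 1/27
Group by Z:
  weight(Z=1) = 1/9
  weight(Z=2) = 1/15
Total weight = 1/9 + 1/15 = 8/45
P(Z=1 | obs) = 1/9 / 8/45 = 5/8
P(Z=2 | obs) = 1/15 / 8/45 = 3/8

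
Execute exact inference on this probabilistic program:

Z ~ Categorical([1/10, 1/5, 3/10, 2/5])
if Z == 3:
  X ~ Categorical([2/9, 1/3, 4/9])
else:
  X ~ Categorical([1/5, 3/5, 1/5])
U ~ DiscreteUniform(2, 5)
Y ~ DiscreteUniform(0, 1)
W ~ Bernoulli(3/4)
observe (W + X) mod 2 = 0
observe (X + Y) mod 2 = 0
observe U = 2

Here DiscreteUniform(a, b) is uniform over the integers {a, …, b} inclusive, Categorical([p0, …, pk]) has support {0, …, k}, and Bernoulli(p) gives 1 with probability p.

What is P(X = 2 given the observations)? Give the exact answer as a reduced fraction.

Enumerate traces; 12 have nonzero weight after conditioning:
  (Z=0, X=0, U=2, Y=0, W=0) weight 1/1600
  (Z=0, X=1, U=2, Y=1, W=1) weight 9/1600
  (Z=0, X=2, U=2, Y=0, W=0) weight 1/1600
  (Z=1, X=0, U=2, Y=0, W=0) weight 1/800
  (Z=1, X=1, U=2, Y=1, W=1) weight 9/800
  (Z=1, X=2, U=2, Y=0, W=0) weight 1/800
  (Z=2, X=0, U=2, Y=0, W=0) weight 3/1600
  (Z=2, X=1, U=2, Y=1, W=1) weight 27/1600
  … 4 more
Group by X:
  weight(X=0) = 47/7200
  weight(X=1) = 37/800
  weight(X=2) = 67/7200
Total weight = 47/7200 + 37/800 + 67/7200 = 149/2400
P(X=0 | obs) = 47/7200 / 149/2400 = 47/447
P(X=1 | obs) = 37/800 / 149/2400 = 111/149
P(X=2 | obs) = 67/7200 / 149/2400 = 67/447

P(X = 2 | obs) = 67/447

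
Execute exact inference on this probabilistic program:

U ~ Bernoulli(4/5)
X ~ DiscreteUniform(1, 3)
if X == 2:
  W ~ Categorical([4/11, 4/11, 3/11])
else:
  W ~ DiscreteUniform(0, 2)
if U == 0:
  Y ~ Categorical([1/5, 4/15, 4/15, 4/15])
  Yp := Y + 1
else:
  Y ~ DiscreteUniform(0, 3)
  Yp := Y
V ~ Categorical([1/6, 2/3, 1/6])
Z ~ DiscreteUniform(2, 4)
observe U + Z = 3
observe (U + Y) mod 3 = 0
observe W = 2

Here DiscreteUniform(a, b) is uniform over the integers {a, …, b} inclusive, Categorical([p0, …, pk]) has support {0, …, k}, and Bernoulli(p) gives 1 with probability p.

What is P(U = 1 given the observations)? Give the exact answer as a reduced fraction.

Enumerate traces; 27 have nonzero weight after conditioning:
  (U=0, X=1, W=2, Y=0, V=0, Z=3) weight 1/4050
  (U=0, X=1, W=2, Y=0, V=1, Z=3) weight 2/2025
  (U=0, X=1, W=2, Y=0, V=2, Z=3) weight 1/4050
  (U=0, X=1, W=2, Y=3, V=0, Z=3) weight 2/6075
  (U=0, X=1, W=2, Y=3, V=1, Z=3) weight 8/6075
  (U=0, X=1, W=2, Y=3, V=2, Z=3) weight 2/6075
  (U=0, X=2, W=2, Y=0, V=0, Z=3) weight 1/4950
  (U=0, X=2, W=2, Y=0, V=1, Z=3) weight 2/2475
  (U=1, X=1, W=2, Y=2, V=0, Z=2) weight 1/810
  … 18 more
Group by U:
  weight(U=0) = 217/22275
  weight(U=1) = 31/1485
Total weight = 217/22275 + 31/1485 = 62/2025
P(U=0 | obs) = 217/22275 / 62/2025 = 7/22
P(U=1 | obs) = 31/1485 / 62/2025 = 15/22

P(U = 1 | obs) = 15/22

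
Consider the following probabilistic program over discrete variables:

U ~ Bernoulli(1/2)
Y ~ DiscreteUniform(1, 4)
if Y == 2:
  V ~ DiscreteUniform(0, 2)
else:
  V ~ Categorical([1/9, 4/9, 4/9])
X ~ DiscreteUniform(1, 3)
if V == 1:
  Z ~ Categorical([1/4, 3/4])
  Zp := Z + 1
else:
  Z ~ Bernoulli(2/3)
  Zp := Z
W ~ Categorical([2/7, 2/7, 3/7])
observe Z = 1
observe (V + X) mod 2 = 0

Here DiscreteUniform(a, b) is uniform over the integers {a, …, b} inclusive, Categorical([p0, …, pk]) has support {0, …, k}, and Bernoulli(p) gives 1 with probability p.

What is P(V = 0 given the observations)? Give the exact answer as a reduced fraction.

P(V = 0 | obs) = 8/73

Enumerate traces; 96 have nonzero weight after conditioning:
  (U=0, Y=1, V=0, X=2, Z=1, W=0) weight 1/1134
  (U=0, Y=1, V=0, X=2, Z=1, W=1) weight 1/1134
  (U=0, Y=1, V=0, X=2, Z=1, W=2) weight 1/756
  (U=0, Y=1, V=1, X=1, Z=1, W=0) weight 1/252
  (U=0, Y=1, V=1, X=1, Z=1, W=1) weight 1/252
  (U=0, Y=1, V=1, X=1, Z=1, W=2) weight 1/168
  (U=0, Y=1, V=1, X=3, Z=1, W=0) weight 1/252
  (U=0, Y=1, V=1, X=3, Z=1, W=1) weight 1/252
  (U=0, Y=1, V=2, X=2, Z=1, W=0) weight 2/567
  … 87 more
Group by V:
  weight(V=0) = 1/27
  weight(V=1) = 5/24
  weight(V=2) = 5/54
Total weight = 1/27 + 5/24 + 5/54 = 73/216
P(V=0 | obs) = 1/27 / 73/216 = 8/73
P(V=1 | obs) = 5/24 / 73/216 = 45/73
P(V=2 | obs) = 5/54 / 73/216 = 20/73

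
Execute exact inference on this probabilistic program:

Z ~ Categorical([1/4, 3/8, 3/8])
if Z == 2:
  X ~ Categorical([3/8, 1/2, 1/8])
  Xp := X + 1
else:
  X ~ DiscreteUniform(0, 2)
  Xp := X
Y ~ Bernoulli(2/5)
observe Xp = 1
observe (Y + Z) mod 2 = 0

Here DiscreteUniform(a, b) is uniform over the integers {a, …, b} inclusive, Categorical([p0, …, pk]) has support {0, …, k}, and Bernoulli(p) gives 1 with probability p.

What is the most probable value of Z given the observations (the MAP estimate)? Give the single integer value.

argmax_v P(Z = v | obs) = 2

Enumerate traces; 3 have nonzero weight after conditioning:
  (Z=0, X=1, Y=0) weight 1/20
  (Z=1, X=1, Y=1) weight 1/20
  (Z=2, X=0, Y=0) weight 27/320
Group by Z:
  weight(Z=0) = 1/20
  weight(Z=1) = 1/20
  weight(Z=2) = 27/320
Total weight = 1/20 + 1/20 + 27/320 = 59/320
P(Z=0 | obs) = 1/20 / 59/320 = 16/59
P(Z=1 | obs) = 1/20 / 59/320 = 16/59
P(Z=2 | obs) = 27/320 / 59/320 = 27/59
argmax = 2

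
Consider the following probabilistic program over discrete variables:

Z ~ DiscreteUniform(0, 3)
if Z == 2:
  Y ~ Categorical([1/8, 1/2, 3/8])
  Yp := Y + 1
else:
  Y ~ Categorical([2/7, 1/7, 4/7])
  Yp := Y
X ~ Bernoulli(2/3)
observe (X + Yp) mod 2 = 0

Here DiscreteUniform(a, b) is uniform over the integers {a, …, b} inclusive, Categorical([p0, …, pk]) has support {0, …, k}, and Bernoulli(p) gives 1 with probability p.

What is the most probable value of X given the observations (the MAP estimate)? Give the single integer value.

argmax_v P(X = v | obs) = 0

Enumerate traces; 12 have nonzero weight after conditioning:
  (Z=0, Y=0, X=0) weight 1/42
  (Z=0, Y=1, X=1) weight 1/42
  (Z=0, Y=2, X=0) weight 1/21
  (Z=1, Y=0, X=0) weight 1/42
  (Z=1, Y=1, X=1) weight 1/42
  (Z=1, Y=2, X=0) weight 1/21
  (Z=2, Y=0, X=1) weight 1/48
  (Z=2, Y=1, X=0) weight 1/24
  … 4 more
Group by X:
  weight(X=0) = 43/168
  weight(X=1) = 13/84
Total weight = 43/168 + 13/84 = 23/56
P(X=0 | obs) = 43/168 / 23/56 = 43/69
P(X=1 | obs) = 13/84 / 23/56 = 26/69
argmax = 0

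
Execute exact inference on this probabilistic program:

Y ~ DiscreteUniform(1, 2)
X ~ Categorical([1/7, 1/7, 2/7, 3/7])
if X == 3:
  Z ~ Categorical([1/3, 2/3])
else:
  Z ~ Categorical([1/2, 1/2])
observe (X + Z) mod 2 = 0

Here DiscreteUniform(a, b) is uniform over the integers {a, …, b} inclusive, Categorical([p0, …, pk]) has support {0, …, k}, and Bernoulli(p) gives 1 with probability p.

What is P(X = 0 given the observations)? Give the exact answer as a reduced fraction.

P(X = 0 | obs) = 1/8

Enumerate traces; 8 have nonzero weight after conditioning:
  (Y=1, X=0, Z=0) weight 1/28
  (Y=1, X=1, Z=1) weight 1/28
  (Y=1, X=2, Z=0) weight 1/14
  (Y=1, X=3, Z=1) weight 1/7
  (Y=2, X=0, Z=0) weight 1/28
  (Y=2, X=1, Z=1) weight 1/28
  (Y=2, X=2, Z=0) weight 1/14
  (Y=2, X=3, Z=1) weight 1/7
Group by X:
  weight(X=0) = 1/14
  weight(X=1) = 1/14
  weight(X=2) = 1/7
  weight(X=3) = 2/7
Total weight = 1/14 + 1/14 + 1/7 + 2/7 = 4/7
P(X=0 | obs) = 1/14 / 4/7 = 1/8
P(X=1 | obs) = 1/14 / 4/7 = 1/8
P(X=2 | obs) = 1/7 / 4/7 = 1/4
P(X=3 | obs) = 2/7 / 4/7 = 1/2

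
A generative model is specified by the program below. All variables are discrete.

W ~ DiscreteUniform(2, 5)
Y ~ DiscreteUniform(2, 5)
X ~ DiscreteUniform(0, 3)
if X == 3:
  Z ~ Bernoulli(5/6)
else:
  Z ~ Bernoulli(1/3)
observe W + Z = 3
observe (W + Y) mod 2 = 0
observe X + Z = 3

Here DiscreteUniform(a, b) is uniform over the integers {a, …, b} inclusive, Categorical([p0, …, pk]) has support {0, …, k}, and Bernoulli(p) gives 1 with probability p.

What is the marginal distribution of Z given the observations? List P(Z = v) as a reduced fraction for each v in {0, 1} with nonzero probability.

P(Z=0) = 1/3, P(Z=1) = 2/3

Enumerate traces; 4 have nonzero weight after conditioning:
  (W=2, Y=2, X=2, Z=1) weight 1/192
  (W=2, Y=4, X=2, Z=1) weight 1/192
  (W=3, Y=3, X=3, Z=0) weight 1/384
  (W=3, Y=5, X=3, Z=0) weight 1/384
Group by Z:
  weight(Z=0) = 1/192
  weight(Z=1) = 1/96
Total weight = 1/192 + 1/96 = 1/64
P(Z=0 | obs) = 1/192 / 1/64 = 1/3
P(Z=1 | obs) = 1/96 / 1/64 = 2/3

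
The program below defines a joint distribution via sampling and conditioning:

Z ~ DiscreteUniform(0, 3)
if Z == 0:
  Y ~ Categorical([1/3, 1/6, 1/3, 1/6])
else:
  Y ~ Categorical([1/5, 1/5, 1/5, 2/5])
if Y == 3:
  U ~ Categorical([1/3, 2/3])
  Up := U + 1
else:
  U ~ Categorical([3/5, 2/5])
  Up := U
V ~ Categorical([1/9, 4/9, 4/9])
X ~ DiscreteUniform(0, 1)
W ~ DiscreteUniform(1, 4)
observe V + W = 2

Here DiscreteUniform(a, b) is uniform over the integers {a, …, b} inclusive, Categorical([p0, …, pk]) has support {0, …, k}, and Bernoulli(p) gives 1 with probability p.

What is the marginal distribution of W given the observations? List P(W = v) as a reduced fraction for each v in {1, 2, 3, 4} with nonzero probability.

Enumerate traces; 128 have nonzero weight after conditioning:
  (Z=0, Y=0, U=0, V=0, X=0, W=2) weight 1/1440
  (Z=0, Y=0, U=0, V=0, X=1, W=2) weight 1/1440
  (Z=0, Y=0, U=0, V=1, X=0, W=1) weight 1/360
  (Z=0, Y=0, U=0, V=1, X=1, W=1) weight 1/360
  (Z=0, Y=0, U=1, V=0, X=0, W=2) weight 1/2160
  (Z=0, Y=0, U=1, V=0, X=1, W=2) weight 1/2160
  (Z=0, Y=0, U=1, V=1, X=0, W=1) weight 1/540
  (Z=0, Y=0, U=1, V=1, X=1, W=1) weight 1/540
  … 120 more
Group by W:
  weight(W=1) = 1/9
  weight(W=2) = 1/36
Total weight = 1/9 + 1/36 = 5/36
P(W=1 | obs) = 1/9 / 5/36 = 4/5
P(W=2 | obs) = 1/36 / 5/36 = 1/5

P(W=1) = 4/5, P(W=2) = 1/5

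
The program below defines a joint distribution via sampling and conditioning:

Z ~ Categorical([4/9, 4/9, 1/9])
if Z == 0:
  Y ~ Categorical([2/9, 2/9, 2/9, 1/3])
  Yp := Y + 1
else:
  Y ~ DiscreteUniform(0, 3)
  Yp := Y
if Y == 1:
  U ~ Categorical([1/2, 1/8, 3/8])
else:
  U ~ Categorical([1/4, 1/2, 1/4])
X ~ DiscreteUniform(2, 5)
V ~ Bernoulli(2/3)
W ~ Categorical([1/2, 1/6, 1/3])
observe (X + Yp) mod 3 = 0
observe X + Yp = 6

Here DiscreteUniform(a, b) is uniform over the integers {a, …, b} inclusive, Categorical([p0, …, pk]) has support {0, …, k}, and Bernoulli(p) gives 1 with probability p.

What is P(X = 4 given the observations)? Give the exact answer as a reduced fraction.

P(X = 4 | obs) = 77/279

Enumerate traces; 180 have nonzero weight after conditioning:
  (Z=0, Y=0, U=0, X=5, V=0, W=0) weight 1/972
  (Z=0, Y=0, U=0, X=5, V=0, W=1) weight 1/2916
  (Z=0, Y=0, U=0, X=5, V=0, W=2) weight 1/1458
  (Z=0, Y=0, U=0, X=5, V=1, W=0) weight 1/486
  (Z=0, Y=0, U=0, X=5, V=1, W=1) weight 1/1458
  (Z=0, Y=0, U=0, X=5, V=1, W=2) weight 1/729
  (Z=0, Y=0, U=1, X=5, V=0, W=0) weight 1/486
  (Z=0, Y=0, U=1, X=5, V=0, W=1) weight 1/1458
  (Z=0, Y=1, U=0, X=4, V=0, W=0) weight 1/486
  (Z=0, Y=2, U=0, X=3, V=0, W=0) weight 1/972
  … 170 more
Group by X:
  weight(X=2) = 1/27
  weight(X=3) = 77/1296
  weight(X=4) = 77/1296
  weight(X=5) = 77/1296
Total weight = 1/27 + 77/1296 + 77/1296 + 77/1296 = 31/144
P(X=2 | obs) = 1/27 / 31/144 = 16/93
P(X=3 | obs) = 77/1296 / 31/144 = 77/279
P(X=4 | obs) = 77/1296 / 31/144 = 77/279
P(X=5 | obs) = 77/1296 / 31/144 = 77/279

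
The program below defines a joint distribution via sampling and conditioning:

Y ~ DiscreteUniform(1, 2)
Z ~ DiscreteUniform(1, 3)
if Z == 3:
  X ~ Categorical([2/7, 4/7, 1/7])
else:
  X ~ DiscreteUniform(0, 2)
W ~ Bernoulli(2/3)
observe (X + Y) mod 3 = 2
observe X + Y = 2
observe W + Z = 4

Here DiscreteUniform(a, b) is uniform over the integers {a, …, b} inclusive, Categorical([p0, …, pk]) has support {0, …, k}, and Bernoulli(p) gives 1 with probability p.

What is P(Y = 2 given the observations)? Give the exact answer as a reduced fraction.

P(Y = 2 | obs) = 1/3

Enumerate traces; 2 have nonzero weight after conditioning:
  (Y=1, Z=3, X=1, W=1) weight 4/63
  (Y=2, Z=3, X=0, W=1) weight 2/63
Group by Y:
  weight(Y=1) = 4/63
  weight(Y=2) = 2/63
Total weight = 4/63 + 2/63 = 2/21
P(Y=1 | obs) = 4/63 / 2/21 = 2/3
P(Y=2 | obs) = 2/63 / 2/21 = 1/3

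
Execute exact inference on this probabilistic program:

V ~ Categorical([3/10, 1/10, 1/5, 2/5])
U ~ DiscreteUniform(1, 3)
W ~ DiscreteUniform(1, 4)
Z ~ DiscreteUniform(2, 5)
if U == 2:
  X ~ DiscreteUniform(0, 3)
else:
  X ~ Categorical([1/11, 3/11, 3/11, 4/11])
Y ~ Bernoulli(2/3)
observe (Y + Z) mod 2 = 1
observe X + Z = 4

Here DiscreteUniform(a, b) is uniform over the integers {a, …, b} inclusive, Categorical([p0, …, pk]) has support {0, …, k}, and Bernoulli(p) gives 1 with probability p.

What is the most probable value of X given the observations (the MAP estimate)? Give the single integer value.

Enumerate traces; 144 have nonzero weight after conditioning:
  (V=0, U=1, W=1, Z=2, X=2, Y=1) weight 1/880
  (V=0, U=1, W=1, Z=3, X=1, Y=0) weight 1/1760
  (V=0, U=1, W=1, Z=4, X=0, Y=1) weight 1/2640
  (V=0, U=1, W=2, Z=2, X=2, Y=1) weight 1/880
  (V=0, U=1, W=2, Z=3, X=1, Y=0) weight 1/1760
  (V=0, U=1, W=2, Z=4, X=0, Y=1) weight 1/2640
  (V=0, U=1, W=3, Z=2, X=2, Y=1) weight 1/880
  (V=0, U=1, W=3, Z=3, X=1, Y=0) weight 1/1760
  … 136 more
Group by X:
  weight(X=0) = 19/792
  weight(X=1) = 35/1584
  weight(X=2) = 35/792
Total weight = 19/792 + 35/1584 + 35/792 = 13/144
P(X=0 | obs) = 19/792 / 13/144 = 38/143
P(X=1 | obs) = 35/1584 / 13/144 = 35/143
P(X=2 | obs) = 35/792 / 13/144 = 70/143
argmax = 2

argmax_v P(X = v | obs) = 2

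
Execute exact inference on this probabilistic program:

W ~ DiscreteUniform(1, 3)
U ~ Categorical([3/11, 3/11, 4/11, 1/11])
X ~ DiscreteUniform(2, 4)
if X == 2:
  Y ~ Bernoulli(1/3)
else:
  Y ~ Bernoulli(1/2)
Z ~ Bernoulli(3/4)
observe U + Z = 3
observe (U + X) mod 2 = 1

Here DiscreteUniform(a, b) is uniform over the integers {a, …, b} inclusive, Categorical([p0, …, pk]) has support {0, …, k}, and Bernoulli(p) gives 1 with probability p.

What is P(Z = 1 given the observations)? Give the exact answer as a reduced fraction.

P(Z = 1 | obs) = 6/7

Enumerate traces; 18 have nonzero weight after conditioning:
  (W=1, U=2, X=3, Y=0, Z=1) weight 1/66
  (W=1, U=2, X=3, Y=1, Z=1) weight 1/66
  (W=1, U=3, X=2, Y=0, Z=0) weight 1/594
  (W=1, U=3, X=2, Y=1, Z=0) weight 1/1188
  (W=1, U=3, X=4, Y=0, Z=0) weight 1/792
  (W=1, U=3, X=4, Y=1, Z=0) weight 1/792
  (W=2, U=2, X=3, Y=0, Z=1) weight 1/66
  (W=2, U=2, X=3, Y=1, Z=1) weight 1/66
  … 10 more
Group by Z:
  weight(Z=0) = 1/66
  weight(Z=1) = 1/11
Total weight = 1/66 + 1/11 = 7/66
P(Z=0 | obs) = 1/66 / 7/66 = 1/7
P(Z=1 | obs) = 1/11 / 7/66 = 6/7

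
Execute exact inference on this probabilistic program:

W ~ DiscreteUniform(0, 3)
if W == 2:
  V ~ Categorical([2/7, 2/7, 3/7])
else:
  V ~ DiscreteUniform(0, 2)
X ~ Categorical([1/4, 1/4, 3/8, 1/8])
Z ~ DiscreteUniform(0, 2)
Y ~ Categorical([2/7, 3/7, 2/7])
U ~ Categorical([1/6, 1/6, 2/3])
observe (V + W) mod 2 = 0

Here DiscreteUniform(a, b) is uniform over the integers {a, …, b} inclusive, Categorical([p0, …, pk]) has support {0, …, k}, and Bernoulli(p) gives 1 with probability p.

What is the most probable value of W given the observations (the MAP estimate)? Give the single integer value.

argmax_v P(W = v | obs) = 2

Enumerate traces; 648 have nonzero weight after conditioning:
  (W=0, V=0, X=0, Z=0, Y=0, U=0) weight 1/3024
  (W=0, V=0, X=0, Z=0, Y=0, U=1) weight 1/3024
  (W=0, V=0, X=0, Z=0, Y=0, U=2) weight 1/756
  (W=0, V=0, X=0, Z=0, Y=1, U=0) weight 1/2016
  (W=0, V=0, X=0, Z=0, Y=1, U=1) weight 1/2016
  (W=0, V=0, X=0, Z=0, Y=1, U=2) weight 1/504
  (W=0, V=0, X=0, Z=0, Y=2, U=0) weight 1/3024
  (W=0, V=0, X=0, Z=0, Y=2, U=1) weight 1/3024
  (W=1, V=1, X=0, Z=0, Y=0, U=0) weight 1/3024
  (W=2, V=0, X=0, Z=0, Y=0, U=0) weight 1/3528
  … 638 more
Group by W:
  weight(W=0) = 1/6
  weight(W=1) = 1/12
  weight(W=2) = 5/28
  weight(W=3) = 1/12
Total weight = 1/6 + 1/12 + 5/28 + 1/12 = 43/84
P(W=0 | obs) = 1/6 / 43/84 = 14/43
P(W=1 | obs) = 1/12 / 43/84 = 7/43
P(W=2 | obs) = 5/28 / 43/84 = 15/43
P(W=3 | obs) = 1/12 / 43/84 = 7/43
argmax = 2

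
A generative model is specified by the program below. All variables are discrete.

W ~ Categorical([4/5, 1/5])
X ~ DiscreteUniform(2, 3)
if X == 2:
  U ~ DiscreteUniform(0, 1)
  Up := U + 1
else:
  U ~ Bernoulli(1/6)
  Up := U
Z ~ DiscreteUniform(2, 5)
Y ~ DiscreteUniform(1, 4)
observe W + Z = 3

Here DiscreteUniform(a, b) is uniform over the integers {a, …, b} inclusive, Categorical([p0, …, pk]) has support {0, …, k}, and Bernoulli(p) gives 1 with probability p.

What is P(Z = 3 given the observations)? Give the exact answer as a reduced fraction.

P(Z = 3 | obs) = 4/5

Enumerate traces; 32 have nonzero weight after conditioning:
  (W=0, X=2, U=0, Z=3, Y=1) weight 1/80
  (W=0, X=2, U=0, Z=3, Y=2) weight 1/80
  (W=0, X=2, U=0, Z=3, Y=3) weight 1/80
  (W=0, X=2, U=0, Z=3, Y=4) weight 1/80
  (W=0, X=2, U=1, Z=3, Y=1) weight 1/80
  (W=0, X=2, U=1, Z=3, Y=2) weight 1/80
  (W=0, X=2, U=1, Z=3, Y=3) weight 1/80
  (W=0, X=2, U=1, Z=3, Y=4) weight 1/80
  (W=1, X=2, U=0, Z=2, Y=1) weight 1/320
  … 23 more
Group by Z:
  weight(Z=2) = 1/20
  weight(Z=3) = 1/5
Total weight = 1/20 + 1/5 = 1/4
P(Z=2 | obs) = 1/20 / 1/4 = 1/5
P(Z=3 | obs) = 1/5 / 1/4 = 4/5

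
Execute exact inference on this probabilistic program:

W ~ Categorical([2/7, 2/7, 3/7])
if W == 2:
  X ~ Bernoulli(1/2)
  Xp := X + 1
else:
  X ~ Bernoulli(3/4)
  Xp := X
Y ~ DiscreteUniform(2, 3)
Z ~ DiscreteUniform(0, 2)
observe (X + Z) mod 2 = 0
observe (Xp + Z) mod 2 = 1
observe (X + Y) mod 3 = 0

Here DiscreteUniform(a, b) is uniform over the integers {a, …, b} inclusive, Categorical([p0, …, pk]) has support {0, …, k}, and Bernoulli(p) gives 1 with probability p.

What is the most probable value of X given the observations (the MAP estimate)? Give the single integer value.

argmax_v P(X = v | obs) = 0

Enumerate traces; 3 have nonzero weight after conditioning:
  (W=2, X=0, Y=3, Z=0) weight 1/28
  (W=2, X=0, Y=3, Z=2) weight 1/28
  (W=2, X=1, Y=2, Z=1) weight 1/28
Group by X:
  weight(X=0) = 1/14
  weight(X=1) = 1/28
Total weight = 1/14 + 1/28 = 3/28
P(X=0 | obs) = 1/14 / 3/28 = 2/3
P(X=1 | obs) = 1/28 / 3/28 = 1/3
argmax = 0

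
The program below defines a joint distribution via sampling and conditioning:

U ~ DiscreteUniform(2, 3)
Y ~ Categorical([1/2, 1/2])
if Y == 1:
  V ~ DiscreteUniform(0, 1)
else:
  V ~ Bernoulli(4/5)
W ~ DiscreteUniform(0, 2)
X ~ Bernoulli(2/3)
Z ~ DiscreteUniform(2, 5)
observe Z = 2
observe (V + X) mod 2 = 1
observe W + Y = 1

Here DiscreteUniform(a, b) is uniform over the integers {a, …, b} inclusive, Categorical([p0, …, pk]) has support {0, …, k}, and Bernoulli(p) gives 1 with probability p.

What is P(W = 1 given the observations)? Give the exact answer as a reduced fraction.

Enumerate traces; 8 have nonzero weight after conditioning:
  (U=2, Y=0, V=0, W=1, X=1, Z=2) weight 1/360
  (U=2, Y=0, V=1, W=1, X=0, Z=2) weight 1/180
  (U=2, Y=1, V=0, W=0, X=1, Z=2) weight 1/144
  (U=2, Y=1, V=1, W=0, X=0, Z=2) weight 1/288
  (U=3, Y=0, V=0, W=1, X=1, Z=2) weight 1/360
  (U=3, Y=0, V=1, W=1, X=0, Z=2) weight 1/180
  (U=3, Y=1, V=0, W=0, X=1, Z=2) weight 1/144
  (U=3, Y=1, V=1, W=0, X=0, Z=2) weight 1/288
Group by W:
  weight(W=0) = 1/48
  weight(W=1) = 1/60
Total weight = 1/48 + 1/60 = 3/80
P(W=0 | obs) = 1/48 / 3/80 = 5/9
P(W=1 | obs) = 1/60 / 3/80 = 4/9

P(W = 1 | obs) = 4/9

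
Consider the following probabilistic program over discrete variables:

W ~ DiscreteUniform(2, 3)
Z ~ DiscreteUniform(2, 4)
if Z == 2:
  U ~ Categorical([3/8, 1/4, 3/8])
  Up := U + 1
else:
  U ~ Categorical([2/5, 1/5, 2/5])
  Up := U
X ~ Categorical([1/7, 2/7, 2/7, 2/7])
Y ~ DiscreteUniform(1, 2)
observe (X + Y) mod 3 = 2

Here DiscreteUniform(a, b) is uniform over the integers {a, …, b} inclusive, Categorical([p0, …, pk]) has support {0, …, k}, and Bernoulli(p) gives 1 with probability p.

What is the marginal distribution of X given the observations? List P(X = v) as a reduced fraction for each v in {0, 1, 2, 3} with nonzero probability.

P(X=0) = 1/5, P(X=1) = 2/5, P(X=3) = 2/5

Enumerate traces; 54 have nonzero weight after conditioning:
  (W=2, Z=2, U=0, X=0, Y=2) weight 1/224
  (W=2, Z=2, U=0, X=1, Y=1) weight 1/112
  (W=2, Z=2, U=0, X=3, Y=2) weight 1/112
  (W=2, Z=2, U=1, X=0, Y=2) weight 1/336
  (W=2, Z=2, U=1, X=1, Y=1) weight 1/168
  (W=2, Z=2, U=1, X=3, Y=2) weight 1/168
  (W=2, Z=2, U=2, X=0, Y=2) weight 1/224
  (W=2, Z=2, U=2, X=1, Y=1) weight 1/112
  … 46 more
Group by X:
  weight(X=0) = 1/14
  weight(X=1) = 1/7
  weight(X=3) = 1/7
Total weight = 1/14 + 1/7 + 1/7 = 5/14
P(X=0 | obs) = 1/14 / 5/14 = 1/5
P(X=1 | obs) = 1/7 / 5/14 = 2/5
P(X=3 | obs) = 1/7 / 5/14 = 2/5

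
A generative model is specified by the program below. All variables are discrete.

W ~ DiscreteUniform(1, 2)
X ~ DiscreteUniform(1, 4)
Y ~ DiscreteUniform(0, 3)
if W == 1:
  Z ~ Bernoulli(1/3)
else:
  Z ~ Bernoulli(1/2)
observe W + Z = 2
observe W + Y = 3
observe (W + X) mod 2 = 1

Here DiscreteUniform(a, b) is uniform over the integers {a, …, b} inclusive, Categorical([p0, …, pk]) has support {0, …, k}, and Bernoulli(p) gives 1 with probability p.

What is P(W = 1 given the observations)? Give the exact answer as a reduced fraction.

Enumerate traces; 4 have nonzero weight after conditioning:
  (W=1, X=2, Y=2, Z=1) weight 1/96
  (W=1, X=4, Y=2, Z=1) weight 1/96
  (W=2, X=1, Y=1, Z=0) weight 1/64
  (W=2, X=3, Y=1, Z=0) weight 1/64
Group by W:
  weight(W=1) = 1/48
  weight(W=2) = 1/32
Total weight = 1/48 + 1/32 = 5/96
P(W=1 | obs) = 1/48 / 5/96 = 2/5
P(W=2 | obs) = 1/32 / 5/96 = 3/5

P(W = 1 | obs) = 2/5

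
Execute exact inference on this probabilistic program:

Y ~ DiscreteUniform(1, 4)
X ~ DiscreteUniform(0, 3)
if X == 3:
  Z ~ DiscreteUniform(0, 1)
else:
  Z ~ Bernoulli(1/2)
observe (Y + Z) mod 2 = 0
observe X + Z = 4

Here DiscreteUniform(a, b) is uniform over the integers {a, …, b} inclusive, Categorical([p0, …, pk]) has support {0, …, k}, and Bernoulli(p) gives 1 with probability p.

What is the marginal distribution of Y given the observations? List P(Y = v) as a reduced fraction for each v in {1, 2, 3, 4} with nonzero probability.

P(Y=1) = 1/2, P(Y=3) = 1/2

Enumerate traces; 2 have nonzero weight after conditioning:
  (Y=1, X=3, Z=1) weight 1/32
  (Y=3, X=3, Z=1) weight 1/32
Group by Y:
  weight(Y=1) = 1/32
  weight(Y=3) = 1/32
Total weight = 1/32 + 1/32 = 1/16
P(Y=1 | obs) = 1/32 / 1/16 = 1/2
P(Y=3 | obs) = 1/32 / 1/16 = 1/2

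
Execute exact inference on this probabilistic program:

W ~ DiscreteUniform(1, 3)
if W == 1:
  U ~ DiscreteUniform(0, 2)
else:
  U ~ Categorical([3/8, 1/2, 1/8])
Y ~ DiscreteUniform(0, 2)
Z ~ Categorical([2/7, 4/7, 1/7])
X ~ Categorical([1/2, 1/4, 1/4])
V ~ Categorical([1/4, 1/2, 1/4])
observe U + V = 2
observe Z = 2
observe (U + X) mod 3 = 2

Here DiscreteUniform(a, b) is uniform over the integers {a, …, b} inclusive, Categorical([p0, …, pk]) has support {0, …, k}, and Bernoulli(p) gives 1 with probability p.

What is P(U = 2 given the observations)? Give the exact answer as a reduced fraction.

P(U = 2 | obs) = 14/59

Enumerate traces; 27 have nonzero weight after conditioning:
  (W=1, U=0, Y=0, Z=2, X=2, V=2) weight 1/3024
  (W=1, U=0, Y=1, Z=2, X=2, V=2) weight 1/3024
  (W=1, U=0, Y=2, Z=2, X=2, V=2) weight 1/3024
  (W=1, U=1, Y=0, Z=2, X=1, V=1) weight 1/1512
  (W=1, U=1, Y=1, Z=2, X=1, V=1) weight 1/1512
  (W=1, U=1, Y=2, Z=2, X=1, V=1) weight 1/1512
  (W=1, U=2, Y=0, Z=2, X=0, V=0) weight 1/1512
  (W=1, U=2, Y=1, Z=2, X=0, V=0) weight 1/1512
  … 19 more
Group by U:
  weight(U=0) = 13/4032
  weight(U=1) = 1/126
  weight(U=2) = 1/288
Total weight = 13/4032 + 1/126 + 1/288 = 59/4032
P(U=0 | obs) = 13/4032 / 59/4032 = 13/59
P(U=1 | obs) = 1/126 / 59/4032 = 32/59
P(U=2 | obs) = 1/288 / 59/4032 = 14/59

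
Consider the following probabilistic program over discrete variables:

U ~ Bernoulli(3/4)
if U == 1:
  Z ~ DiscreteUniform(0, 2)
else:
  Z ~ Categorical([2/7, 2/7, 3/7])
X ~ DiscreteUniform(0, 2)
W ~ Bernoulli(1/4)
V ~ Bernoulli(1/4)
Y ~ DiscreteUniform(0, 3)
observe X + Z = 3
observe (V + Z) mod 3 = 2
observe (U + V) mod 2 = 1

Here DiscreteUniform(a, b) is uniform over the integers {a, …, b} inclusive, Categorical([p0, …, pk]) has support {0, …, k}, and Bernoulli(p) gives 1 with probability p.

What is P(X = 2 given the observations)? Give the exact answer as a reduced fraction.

Enumerate traces; 16 have nonzero weight after conditioning:
  (U=0, Z=1, X=2, W=0, V=1, Y=0) weight 1/896
  (U=0, Z=1, X=2, W=0, V=1, Y=1) weight 1/896
  (U=0, Z=1, X=2, W=0, V=1, Y=2) weight 1/896
  (U=0, Z=1, X=2, W=0, V=1, Y=3) weight 1/896
  (U=0, Z=1, X=2, W=1, V=1, Y=0) weight 1/2688
  (U=0, Z=1, X=2, W=1, V=1, Y=1) weight 1/2688
  (U=0, Z=1, X=2, W=1, V=1, Y=2) weight 1/2688
  (U=0, Z=1, X=2, W=1, V=1, Y=3) weight 1/2688
  (U=1, Z=2, X=1, W=0, V=0, Y=0) weight 3/256
  … 7 more
Group by X:
  weight(X=1) = 1/16
  weight(X=2) = 1/168
Total weight = 1/16 + 1/168 = 23/336
P(X=1 | obs) = 1/16 / 23/336 = 21/23
P(X=2 | obs) = 1/168 / 23/336 = 2/23

P(X = 2 | obs) = 2/23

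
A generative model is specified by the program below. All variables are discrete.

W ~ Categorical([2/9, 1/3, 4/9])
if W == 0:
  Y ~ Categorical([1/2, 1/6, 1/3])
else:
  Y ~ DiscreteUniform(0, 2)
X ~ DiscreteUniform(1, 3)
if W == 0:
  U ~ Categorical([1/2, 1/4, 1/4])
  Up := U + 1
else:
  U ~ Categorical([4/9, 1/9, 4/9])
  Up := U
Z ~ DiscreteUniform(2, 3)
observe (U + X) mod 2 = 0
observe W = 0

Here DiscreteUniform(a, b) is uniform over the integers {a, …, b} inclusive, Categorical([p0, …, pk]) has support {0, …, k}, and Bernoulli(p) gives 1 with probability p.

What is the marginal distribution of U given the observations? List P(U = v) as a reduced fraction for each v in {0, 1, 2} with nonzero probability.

P(U=0) = 2/5, P(U=1) = 2/5, P(U=2) = 1/5

Enumerate traces; 24 have nonzero weight after conditioning:
  (W=0, Y=0, X=1, U=1, Z=2) weight 1/216
  (W=0, Y=0, X=1, U=1, Z=3) weight 1/216
  (W=0, Y=0, X=2, U=0, Z=2) weight 1/108
  (W=0, Y=0, X=2, U=0, Z=3) weight 1/108
  (W=0, Y=0, X=2, U=2, Z=2) weight 1/216
  (W=0, Y=0, X=2, U=2, Z=3) weight 1/216
  (W=0, Y=0, X=3, U=1, Z=2) weight 1/216
  (W=0, Y=0, X=3, U=1, Z=3) weight 1/216
  … 16 more
Group by U:
  weight(U=0) = 1/27
  weight(U=1) = 1/27
  weight(U=2) = 1/54
Total weight = 1/27 + 1/27 + 1/54 = 5/54
P(U=0 | obs) = 1/27 / 5/54 = 2/5
P(U=1 | obs) = 1/27 / 5/54 = 2/5
P(U=2 | obs) = 1/54 / 5/54 = 1/5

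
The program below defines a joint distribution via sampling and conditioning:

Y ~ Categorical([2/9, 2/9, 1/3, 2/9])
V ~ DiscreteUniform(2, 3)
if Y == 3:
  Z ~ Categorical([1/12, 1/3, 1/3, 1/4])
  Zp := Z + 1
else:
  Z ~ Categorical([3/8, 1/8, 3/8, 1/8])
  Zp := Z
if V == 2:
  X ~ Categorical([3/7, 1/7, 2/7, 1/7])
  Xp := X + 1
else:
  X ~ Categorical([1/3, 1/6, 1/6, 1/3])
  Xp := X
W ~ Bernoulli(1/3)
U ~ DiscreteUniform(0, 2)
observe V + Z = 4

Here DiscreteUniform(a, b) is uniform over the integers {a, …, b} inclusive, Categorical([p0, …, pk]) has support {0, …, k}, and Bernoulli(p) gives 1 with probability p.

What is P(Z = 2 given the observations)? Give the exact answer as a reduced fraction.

Enumerate traces; 192 have nonzero weight after conditioning:
  (Y=0, V=2, Z=2, X=0, W=0, U=0) weight 1/252
  (Y=0, V=2, Z=2, X=0, W=0, U=1) weight 1/252
  (Y=0, V=2, Z=2, X=0, W=0, U=2) weight 1/252
  (Y=0, V=2, Z=2, X=0, W=1, U=0) weight 1/504
  (Y=0, V=2, Z=2, X=0, W=1, U=1) weight 1/504
  (Y=0, V=2, Z=2, X=0, W=1, U=2) weight 1/504
  (Y=0, V=2, Z=2, X=1, W=0, U=0) weight 1/756
  (Y=0, V=2, Z=2, X=1, W=0, U=1) weight 1/756
  (Y=0, V=3, Z=1, X=0, W=0, U=0) weight 1/972
  … 183 more
Group by Z:
  weight(Z=1) = 37/432
  weight(Z=2) = 79/432
Total weight = 37/432 + 79/432 = 29/108
P(Z=1 | obs) = 37/432 / 29/108 = 37/116
P(Z=2 | obs) = 79/432 / 29/108 = 79/116

P(Z = 2 | obs) = 79/116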